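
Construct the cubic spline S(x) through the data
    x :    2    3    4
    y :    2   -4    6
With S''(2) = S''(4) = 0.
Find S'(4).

Let M_i = S''(x_i). Step sizes h_i = 1, 1; slopes of the chords Δ_i = (y_(i+1) - y_i)/h_i = -6, 10.
  1·M_0 + 4·M_1 + 1·M_2 = 6(Δ_1 - Δ_0) = 96
Natural end conditions: M_0 = M_2 = 0.
Hence M_0 = 0, M_1 = 24, M_2 = 0.
On [3, 4], S'(x) = b_1 + 2c_1·(x - 3) + 3d_1·(x - 3)² with b_1 = Δ_1 - h_1(2M_1 + M_2)/6 = 2, c_1 = M_1/2 = 12, d_1 = (M_2 - M_1)/(6h_1) = -4. So S'(4) = 14.

14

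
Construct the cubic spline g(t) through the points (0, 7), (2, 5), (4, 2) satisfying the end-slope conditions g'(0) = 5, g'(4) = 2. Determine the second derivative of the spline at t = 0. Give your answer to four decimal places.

-9.3750

Write m_i for g''(x_i). With h_i = 2, 2 and divided differences Δ_i = -1, -3/2, the continuity of g' gives the tridiagonal system
  2·m_0 + 8·m_1 + 2·m_2 = 6(Δ_1 - Δ_0) = -3
Clamped end conditions give two more equations: 2h_0·m_0 + h_0·m_1 = 6(Δ_0 - g'(0)) = -36 and h_1·m_1 + 2h_1·m_2 = 6(g'(4) - Δ_1) = 21.
Hence m_0 = -75/8, m_1 = 3/4, m_2 = 39/8.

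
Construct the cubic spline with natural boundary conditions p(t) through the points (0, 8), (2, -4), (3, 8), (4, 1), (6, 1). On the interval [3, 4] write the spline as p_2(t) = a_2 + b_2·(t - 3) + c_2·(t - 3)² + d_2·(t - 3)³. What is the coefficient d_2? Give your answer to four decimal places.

8.5379

Put M_i = p'' at the i-th knot. Here h = (2, 1, 1, 2) and Δ = (-6, 12, -7, 0), so the interior equations h_(i-1)·M_(i-1) + 2(h_(i-1)+h_i)·M_i + h_i·M_(i+1) = 6(Δ_i − Δ_(i-1)) read
  2·M_0 + 6·M_1 + 1·M_2 = 6(Δ_1 - Δ_0) = 108
  1·M_1 + 4·M_2 + 1·M_3 = 6(Δ_2 - Δ_1) = -114
  1·M_2 + 6·M_3 + 2·M_4 = 6(Δ_3 - Δ_2) = 42
Natural end conditions: M_0 = M_4 = 0.
Solving the tridiagonal system: M_0 = 0, M_1 = 535/22, M_2 = -417/11, M_3 = 293/22, M_4 = 0.
On [3, 4], with p_2(t) = a_2 + b_2·(t - 3) + c_2·(t - 3)² + d_2·(t - 3)³: c_2 = M_2/2 = -417/22, d_2 = (M_3 - M_2)/(6h_2) = 1127/132, b_2 = Δ_2 - h_2(2M_2 + M_3)/6 = 41/12.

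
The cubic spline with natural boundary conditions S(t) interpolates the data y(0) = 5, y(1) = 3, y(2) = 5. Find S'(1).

0

Let σ_i = S''(x_i). Step sizes h_i = 1, 1; slopes of the chords Δ_i = (y_(i+1) - y_i)/h_i = -2, 2.
  1·σ_0 + 4·σ_1 + 1·σ_2 = 6(Δ_1 - Δ_0) = 24
Natural end conditions: σ_0 = σ_2 = 0.
Forward elimination and back-substitution give σ_0 = 0, σ_1 = 6, σ_2 = 0.
On [1, 2], S'(t) = b_1 + 2c_1·(t - 1) + 3d_1·(t - 1)² with b_1 = Δ_1 - h_1(2σ_1 + σ_2)/6 = 0, c_1 = σ_1/2 = 3, d_1 = (σ_2 - σ_1)/(6h_1) = -1. So S'(1) = 0.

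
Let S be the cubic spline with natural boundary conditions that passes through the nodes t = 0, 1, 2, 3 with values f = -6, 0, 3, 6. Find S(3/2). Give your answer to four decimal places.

Put M_i = S'' at the i-th knot. Here h = (1, 1, 1) and Δ = (6, 3, 3), so the interior equations h_(i-1)·M_(i-1) + 2(h_(i-1)+h_i)·M_i + h_i·M_(i+1) = 6(Δ_i − Δ_(i-1)) read
  1·M_0 + 4·M_1 + 1·M_2 = 6(Δ_1 - Δ_0) = -18
  1·M_1 + 4·M_2 + 1·M_3 = 6(Δ_2 - Δ_1) = 0
Natural end conditions: M_0 = M_3 = 0.
Solving the tridiagonal system: M_0 = 0, M_1 = -24/5, M_2 = 6/5, M_3 = 0.
On [1, 2], S(t) = 0 + 22/5·(t - 1) - 12/5·(t - 1)² + 1·(t - 1)³.
With (t - 1) = 1/2: S(3/2) = 69/40.

1.7250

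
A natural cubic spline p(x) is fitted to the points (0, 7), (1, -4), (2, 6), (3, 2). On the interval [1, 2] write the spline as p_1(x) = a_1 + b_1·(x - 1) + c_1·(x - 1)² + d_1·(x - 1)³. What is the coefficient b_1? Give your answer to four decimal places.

Let σ_i = p''(x_i). Step sizes h_i = 1, 1, 1; slopes of the chords Δ_i = (y_(i+1) - y_i)/h_i = -11, 10, -4.
  1·σ_0 + 4·σ_1 + 1·σ_2 = 6(Δ_1 - Δ_0) = 126
  1·σ_1 + 4·σ_2 + 1·σ_3 = 6(Δ_2 - Δ_1) = -84
Natural end conditions: σ_0 = σ_3 = 0.
Solving the tridiagonal system: σ_0 = 0, σ_1 = 196/5, σ_2 = -154/5, σ_3 = 0.
On [1, 2], with p_1(x) = a_1 + b_1·(x - 1) + c_1·(x - 1)² + d_1·(x - 1)³: c_1 = σ_1/2 = 98/5, d_1 = (σ_2 - σ_1)/(6h_1) = -35/3, b_1 = Δ_1 - h_1(2σ_1 + σ_2)/6 = 31/15.

2.0667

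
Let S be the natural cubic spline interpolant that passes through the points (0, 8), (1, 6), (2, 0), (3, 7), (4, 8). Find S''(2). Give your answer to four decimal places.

Let M_i = S''(x_i). Step sizes h_i = 1, 1, 1, 1; slopes of the chords Δ_i = (y_(i+1) - y_i)/h_i = -2, -6, 7, 1.
  1·M_0 + 4·M_1 + 1·M_2 = 6(Δ_1 - Δ_0) = -24
  1·M_1 + 4·M_2 + 1·M_3 = 6(Δ_2 - Δ_1) = 78
  1·M_2 + 4·M_3 + 1·M_4 = 6(Δ_3 - Δ_2) = -36
Natural end conditions: M_0 = M_4 = 0.
Solving: M_0 = 0, M_1 = -177/14, M_2 = 186/7, M_3 = -219/14, M_4 = 0.

26.5714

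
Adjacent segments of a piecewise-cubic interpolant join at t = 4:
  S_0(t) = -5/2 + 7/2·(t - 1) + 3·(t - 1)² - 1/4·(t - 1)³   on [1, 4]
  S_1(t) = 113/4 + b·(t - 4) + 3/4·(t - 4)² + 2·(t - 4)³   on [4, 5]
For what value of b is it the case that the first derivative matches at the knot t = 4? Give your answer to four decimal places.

14.7500

S_0'(t) = 7/2 + 6·(t - 1) - 3/4·(t - 1)², so S_0'(4) = 59/4. On the right, S_1'(4) = b, so b = 59/4.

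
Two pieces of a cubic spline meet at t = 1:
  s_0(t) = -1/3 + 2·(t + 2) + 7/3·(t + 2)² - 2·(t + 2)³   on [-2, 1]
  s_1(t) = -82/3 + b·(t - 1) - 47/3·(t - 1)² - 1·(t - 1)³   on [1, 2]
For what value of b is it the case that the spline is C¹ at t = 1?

s_0'(t) = 2 + 14/3·(t + 2) - 6·(t + 2)², so s_0'(1) = -38. On the right, s_1'(1) = b, so b = -38.

-38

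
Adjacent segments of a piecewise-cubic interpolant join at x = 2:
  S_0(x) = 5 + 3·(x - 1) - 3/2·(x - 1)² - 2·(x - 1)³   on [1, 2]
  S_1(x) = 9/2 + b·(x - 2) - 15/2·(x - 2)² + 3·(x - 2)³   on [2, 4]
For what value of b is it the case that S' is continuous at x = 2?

S_0'(x) = 3 - 3·(x - 1) - 6·(x - 1)², so S_0'(2) = -6. On the right, S_1'(2) = b, so b = -6.

-6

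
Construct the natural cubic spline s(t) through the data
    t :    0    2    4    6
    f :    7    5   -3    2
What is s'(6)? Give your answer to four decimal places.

4.4333

Write M_i for s''(x_i). With h_i = 2, 2, 2 and divided differences Δ_i = -1, -4, 5/2, the continuity of s' gives the tridiagonal system
  2·M_0 + 8·M_1 + 2·M_2 = 6(Δ_1 - Δ_0) = -18
  2·M_1 + 8·M_2 + 2·M_3 = 6(Δ_2 - Δ_1) = 39
Natural end conditions: M_0 = M_3 = 0.
Hence M_0 = 0, M_1 = -37/10, M_2 = 29/5, M_3 = 0.
On [4, 6], s'(t) = b_2 + 2c_2·(t - 4) + 3d_2·(t - 4)² with b_2 = Δ_2 - h_2(2M_2 + M_3)/6 = -41/30, c_2 = M_2/2 = 29/10, d_2 = (M_3 - M_2)/(6h_2) = -29/60. So s'(6) = 133/30.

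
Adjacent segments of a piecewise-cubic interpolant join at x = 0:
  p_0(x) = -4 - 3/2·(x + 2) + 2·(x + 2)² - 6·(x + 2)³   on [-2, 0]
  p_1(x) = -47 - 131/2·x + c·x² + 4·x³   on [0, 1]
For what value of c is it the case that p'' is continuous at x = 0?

p_0''(x) = 4 - 36·(x + 2), so p_0''(0) = -68. On the right, p_1''(0) = 2c, so c = -34.

-34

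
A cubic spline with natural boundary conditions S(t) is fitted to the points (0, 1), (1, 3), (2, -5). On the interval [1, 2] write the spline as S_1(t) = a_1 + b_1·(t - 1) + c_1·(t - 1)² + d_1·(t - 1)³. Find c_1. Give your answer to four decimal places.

-7.5000

Let σ_i = S''(x_i). Step sizes h_i = 1, 1; slopes of the chords Δ_i = (y_(i+1) - y_i)/h_i = 2, -8.
  1·σ_0 + 4·σ_1 + 1·σ_2 = 6(Δ_1 - Δ_0) = -60
Natural end conditions: σ_0 = σ_2 = 0.
Hence σ_0 = 0, σ_1 = -15, σ_2 = 0.
On [1, 2], with S_1(t) = a_1 + b_1·(t - 1) + c_1·(t - 1)² + d_1·(t - 1)³: c_1 = σ_1/2 = -15/2, d_1 = (σ_2 - σ_1)/(6h_1) = 5/2, b_1 = Δ_1 - h_1(2σ_1 + σ_2)/6 = -3.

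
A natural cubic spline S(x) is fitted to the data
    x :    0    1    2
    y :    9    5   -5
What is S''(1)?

-9

Put M_i = S'' at the i-th knot. Here h = (1, 1) and Δ = (-4, -10), so the interior equations h_(i-1)·M_(i-1) + 2(h_(i-1)+h_i)·M_i + h_i·M_(i+1) = 6(Δ_i − Δ_(i-1)) read
  1·M_0 + 4·M_1 + 1·M_2 = 6(Δ_1 - Δ_0) = -36
Natural end conditions: M_0 = M_2 = 0.
Solving the tridiagonal system: M_0 = 0, M_1 = -9, M_2 = 0.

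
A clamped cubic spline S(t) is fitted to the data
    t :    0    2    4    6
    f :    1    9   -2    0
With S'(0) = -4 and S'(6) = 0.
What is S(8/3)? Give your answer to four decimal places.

6.9037

Put M_i = S'' at the i-th knot. Here h = (2, 2, 2) and Δ = (4, -11/2, 1), so the interior equations h_(i-1)·M_(i-1) + 2(h_(i-1)+h_i)·M_i + h_i·M_(i+1) = 6(Δ_i − Δ_(i-1)) read
  2·M_0 + 8·M_1 + 2·M_2 = 6(Δ_1 - Δ_0) = -57
  2·M_1 + 8·M_2 + 2·M_3 = 6(Δ_2 - Δ_1) = 39
Clamped end conditions give two more equations: 2h_0·M_0 + h_0·M_1 = 6(Δ_0 - S'(0)) = 48 and h_2·M_2 + 2h_2·M_3 = 6(S'(6) - Δ_2) = -6.
Forward elimination and back-substitution give M_0 = 577/30, M_1 = -217/15, M_2 = 152/15, M_3 = -197/30.
On [2, 4], S(t) = 9 + 23/30·(t - 2) - 217/30·(t - 2)² + 41/20·(t - 2)³.
With (t - 2) = 2/3: S(8/3) = 932/135.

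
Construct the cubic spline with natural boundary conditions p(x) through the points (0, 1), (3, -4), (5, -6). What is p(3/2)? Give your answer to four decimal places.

-1.7250

Let σ_i = p''(x_i). Step sizes h_i = 3, 2; slopes of the chords Δ_i = (y_(i+1) - y_i)/h_i = -5/3, -1.
  3·σ_0 + 10·σ_1 + 2·σ_2 = 6(Δ_1 - Δ_0) = 4
Natural end conditions: σ_0 = σ_2 = 0.
Solving: σ_0 = 0, σ_1 = 2/5, σ_2 = 0.
On [0, 3], p(x) = 1 - 28/15·x + 0·x² + 1/45·x³.
With x = 3/2: p(3/2) = -69/40.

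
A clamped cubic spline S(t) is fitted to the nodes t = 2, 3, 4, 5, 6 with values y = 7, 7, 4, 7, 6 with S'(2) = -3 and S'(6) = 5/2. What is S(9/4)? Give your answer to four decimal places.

6.6505

With m_i denoting the second derivative at x_i, h_i = 1, 1, 1, 1, and Δ_i = (y_(i+1) − y_i)/h_i = 0, -3, 3, -1:
  1·m_0 + 4·m_1 + 1·m_2 = 6(Δ_1 - Δ_0) = -18
  1·m_1 + 4·m_2 + 1·m_3 = 6(Δ_2 - Δ_1) = 36
  1·m_2 + 4·m_3 + 1·m_4 = 6(Δ_3 - Δ_2) = -24
Clamped end conditions give two more equations: 2h_0·m_0 + h_0·m_1 = 6(Δ_0 - S'(2)) = 18 and h_3·m_3 + 2h_3·m_4 = 6(S'(6) - Δ_3) = 21.
Hence m_0 = 845/56, m_1 = -341/28, m_2 = 125/8, m_3 = -401/28, m_4 = 989/56.
On [2, 3], S(t) = 7 - 3·(t - 2) + 845/112·(t - 2)² - 509/112·(t - 2)³.
With (t - 2) = 1/4: S(9/4) = 47671/7168.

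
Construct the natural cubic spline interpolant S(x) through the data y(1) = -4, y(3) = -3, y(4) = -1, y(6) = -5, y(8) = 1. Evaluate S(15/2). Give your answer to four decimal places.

-1.3276

Let σ_i = S''(x_i). Step sizes h_i = 2, 1, 2, 2; slopes of the chords Δ_i = (y_(i+1) - y_i)/h_i = 1/2, 2, -2, 3.
  2·σ_0 + 6·σ_1 + 1·σ_2 = 6(Δ_1 - Δ_0) = 9
  1·σ_1 + 6·σ_2 + 2·σ_3 = 6(Δ_2 - Δ_1) = -24
  2·σ_2 + 8·σ_3 + 2·σ_4 = 6(Δ_3 - Δ_2) = 30
Natural end conditions: σ_0 = σ_4 = 0.
Solving the tridiagonal system: σ_0 = 0, σ_1 = 81/32, σ_2 = -99/16, σ_3 = 339/64, σ_4 = 0.
On [6, 8], S(x) = -5 - 17/32·(x - 6) + 339/128·(x - 6)² - 113/256·(x - 6)³.
With (x - 6) = 3/2: S(15/2) = -2719/2048.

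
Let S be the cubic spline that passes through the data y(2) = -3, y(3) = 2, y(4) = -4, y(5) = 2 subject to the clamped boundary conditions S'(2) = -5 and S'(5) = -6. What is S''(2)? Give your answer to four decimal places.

Put m_i = S'' at the i-th knot. Here h = (1, 1, 1) and Δ = (5, -6, 6), so the interior equations h_(i-1)·m_(i-1) + 2(h_(i-1)+h_i)·m_i + h_i·m_(i+1) = 6(Δ_i − Δ_(i-1)) read
  1·m_0 + 4·m_1 + 1·m_2 = 6(Δ_1 - Δ_0) = -66
  1·m_1 + 4·m_2 + 1·m_3 = 6(Δ_2 - Δ_1) = 72
Clamped end conditions give two more equations: 2h_0·m_0 + h_0·m_1 = 6(Δ_0 - S'(2)) = 60 and h_2·m_2 + 2h_2·m_3 = 6(S'(5) - Δ_2) = -72.
Solving the tridiagonal system: m_0 = 746/15, m_1 = -592/15, m_2 = 632/15, m_3 = -856/15.

49.7333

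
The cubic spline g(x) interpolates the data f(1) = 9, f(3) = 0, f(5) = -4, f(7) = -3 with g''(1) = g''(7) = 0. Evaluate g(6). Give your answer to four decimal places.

Write M_i for g''(x_i). With h_i = 2, 2, 2 and divided differences Δ_i = -9/2, -2, 1/2, the continuity of g' gives the tridiagonal system
  2·M_0 + 8·M_1 + 2·M_2 = 6(Δ_1 - Δ_0) = 15
  2·M_1 + 8·M_2 + 2·M_3 = 6(Δ_2 - Δ_1) = 15
Natural end conditions: M_0 = M_3 = 0.
Solving the tridiagonal system: M_0 = 0, M_1 = 3/2, M_2 = 3/2, M_3 = 0.
On [5, 7], g(x) = -4 - 1/2·(x - 5) + 3/4·(x - 5)² - 1/8·(x - 5)³.
With (x - 5) = 1: g(6) = -31/8.

-3.8750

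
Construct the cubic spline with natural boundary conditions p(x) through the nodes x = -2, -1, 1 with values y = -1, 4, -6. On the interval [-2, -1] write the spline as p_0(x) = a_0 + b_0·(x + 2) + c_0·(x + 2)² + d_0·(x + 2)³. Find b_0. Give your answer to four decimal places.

6.6667

Let m_i = p''(x_i). Step sizes h_i = 1, 2; slopes of the chords Δ_i = (y_(i+1) - y_i)/h_i = 5, -5.
  1·m_0 + 6·m_1 + 2·m_2 = 6(Δ_1 - Δ_0) = -60
Natural end conditions: m_0 = m_2 = 0.
Solving: m_0 = 0, m_1 = -10, m_2 = 0.
On [-2, -1], with p_0(x) = a_0 + b_0·(x + 2) + c_0·(x + 2)² + d_0·(x + 2)³: c_0 = m_0/2 = 0, d_0 = (m_1 - m_0)/(6h_0) = -5/3, b_0 = Δ_0 - h_0(2m_0 + m_1)/6 = 20/3.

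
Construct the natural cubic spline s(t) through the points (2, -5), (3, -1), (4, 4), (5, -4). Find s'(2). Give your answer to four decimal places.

Put M_i = s'' at the i-th knot. Here h = (1, 1, 1) and Δ = (4, 5, -8), so the interior equations h_(i-1)·M_(i-1) + 2(h_(i-1)+h_i)·M_i + h_i·M_(i+1) = 6(Δ_i − Δ_(i-1)) read
  1·M_0 + 4·M_1 + 1·M_2 = 6(Δ_1 - Δ_0) = 6
  1·M_1 + 4·M_2 + 1·M_3 = 6(Δ_2 - Δ_1) = -78
Natural end conditions: M_0 = M_3 = 0.
Solving: M_0 = 0, M_1 = 34/5, M_2 = -106/5, M_3 = 0.
On [2, 3], s'(t) = b_0 + 2c_0·(t - 2) + 3d_0·(t - 2)² with b_0 = Δ_0 - h_0(2M_0 + M_1)/6 = 43/15, c_0 = M_0/2 = 0, d_0 = (M_1 - M_0)/(6h_0) = 17/15. So s'(2) = 43/15.

2.8667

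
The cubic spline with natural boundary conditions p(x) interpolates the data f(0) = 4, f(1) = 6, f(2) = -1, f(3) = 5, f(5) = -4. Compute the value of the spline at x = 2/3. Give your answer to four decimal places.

6.6059

Let M_i = p''(x_i). Step sizes h_i = 1, 1, 1, 2; slopes of the chords Δ_i = (y_(i+1) - y_i)/h_i = 2, -7, 6, -9/2.
  1·M_0 + 4·M_1 + 1·M_2 = 6(Δ_1 - Δ_0) = -54
  1·M_1 + 4·M_2 + 1·M_3 = 6(Δ_2 - Δ_1) = 78
  1·M_2 + 6·M_3 + 2·M_4 = 6(Δ_3 - Δ_2) = -63
Natural end conditions: M_0 = M_4 = 0.
Solving the tridiagonal system: M_0 = 0, M_1 = -1773/86, M_2 = 1224/43, M_3 = -1311/86, M_4 = 0.
On [0, 1], p(x) = 4 + 935/172·x + 0·x² - 591/172·x³.
With x = 2/3: p(2/3) = 5113/774.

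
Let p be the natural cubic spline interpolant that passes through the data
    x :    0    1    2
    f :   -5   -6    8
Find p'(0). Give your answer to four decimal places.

-4.7500

Write σ_i for p''(x_i). With h_i = 1, 1 and divided differences Δ_i = -1, 14, the continuity of p' gives the tridiagonal system
  1·σ_0 + 4·σ_1 + 1·σ_2 = 6(Δ_1 - Δ_0) = 90
Natural end conditions: σ_0 = σ_2 = 0.
Hence σ_0 = 0, σ_1 = 45/2, σ_2 = 0.
On [0, 1], p'(x) = b_0 + 2c_0·x + 3d_0·x² with b_0 = Δ_0 - h_0(2σ_0 + σ_1)/6 = -19/4, c_0 = σ_0/2 = 0, d_0 = (σ_1 - σ_0)/(6h_0) = 15/4. So p'(0) = -19/4.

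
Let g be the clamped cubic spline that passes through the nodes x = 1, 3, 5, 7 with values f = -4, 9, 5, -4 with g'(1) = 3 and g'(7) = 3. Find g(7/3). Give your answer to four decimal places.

4.8000

Write m_i for g''(x_i). With h_i = 2, 2, 2 and divided differences Δ_i = 13/2, -2, -9/2, the continuity of g' gives the tridiagonal system
  2·m_0 + 8·m_1 + 2·m_2 = 6(Δ_1 - Δ_0) = -51
  2·m_1 + 8·m_2 + 2·m_3 = 6(Δ_2 - Δ_1) = -15
Clamped end conditions give two more equations: 2h_0·m_0 + h_0·m_1 = 6(Δ_0 - g'(1)) = 21 and h_2·m_2 + 2h_2·m_3 = 6(g'(7) - Δ_2) = 45.
Solving the tridiagonal system: m_0 = 46/5, m_1 = -79/10, m_2 = -31/10, m_3 = 64/5.
On [1, 3], g(x) = -4 + 3·(x - 1) + 23/5·(x - 1)² - 57/40·(x - 1)³.
With (x - 1) = 4/3: g(7/3) = 24/5.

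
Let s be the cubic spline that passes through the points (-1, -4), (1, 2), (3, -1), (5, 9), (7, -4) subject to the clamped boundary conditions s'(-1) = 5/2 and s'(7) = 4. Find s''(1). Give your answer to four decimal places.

Put M_i = s'' at the i-th knot. Here h = (2, 2, 2, 2) and Δ = (3, -3/2, 5, -13/2), so the interior equations h_(i-1)·M_(i-1) + 2(h_(i-1)+h_i)·M_i + h_i·M_(i+1) = 6(Δ_i − Δ_(i-1)) read
  2·M_0 + 8·M_1 + 2·M_2 = 6(Δ_1 - Δ_0) = -27
  2·M_1 + 8·M_2 + 2·M_3 = 6(Δ_2 - Δ_1) = 39
  2·M_2 + 8·M_3 + 2·M_4 = 6(Δ_3 - Δ_2) = -69
Clamped end conditions give two more equations: 2h_0·M_0 + h_0·M_1 = 6(Δ_0 - s'(-1)) = 3 and h_3·M_3 + 2h_3·M_4 = 6(s'(7) - Δ_3) = 63.
Solving the tridiagonal system: M_0 = 489/112, M_1 = -405/56, M_2 = 177/16, M_3 = -981/56, M_4 = 2745/112.

-7.2321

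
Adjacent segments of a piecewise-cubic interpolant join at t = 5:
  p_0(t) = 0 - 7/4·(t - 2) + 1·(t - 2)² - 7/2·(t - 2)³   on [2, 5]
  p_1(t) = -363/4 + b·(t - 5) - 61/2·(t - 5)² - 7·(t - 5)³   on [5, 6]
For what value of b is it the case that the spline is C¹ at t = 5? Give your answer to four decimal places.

p_0'(t) = -7/4 + 2·(t - 2) - 21/2·(t - 2)², so p_0'(5) = -361/4. On the right, p_1'(5) = b, so b = -361/4.

-90.2500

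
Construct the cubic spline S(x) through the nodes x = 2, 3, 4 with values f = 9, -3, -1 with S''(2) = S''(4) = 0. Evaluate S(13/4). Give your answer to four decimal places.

With M_i denoting the second derivative at x_i, h_i = 1, 1, and Δ_i = (y_(i+1) − y_i)/h_i = -12, 2:
  1·M_0 + 4·M_1 + 1·M_2 = 6(Δ_1 - Δ_0) = 84
Natural end conditions: M_0 = M_2 = 0.
Forward elimination and back-substitution give M_0 = 0, M_1 = 21, M_2 = 0.
On [3, 4], S(x) = -3 - 5·(x - 3) + 21/2·(x - 3)² - 7/2·(x - 3)³.
With (x - 3) = 1/4: S(13/4) = -467/128.

-3.6484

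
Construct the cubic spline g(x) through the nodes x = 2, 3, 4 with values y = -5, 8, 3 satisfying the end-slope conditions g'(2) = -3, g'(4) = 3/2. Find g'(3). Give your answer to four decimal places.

Put σ_i = g'' at the i-th knot. Here h = (1, 1) and Δ = (13, -5), so the interior equations h_(i-1)·σ_(i-1) + 2(h_(i-1)+h_i)·σ_i + h_i·σ_(i+1) = 6(Δ_i − Δ_(i-1)) read
  1·σ_0 + 4·σ_1 + 1·σ_2 = 6(Δ_1 - Δ_0) = -108
Clamped end conditions give two more equations: 2h_0·σ_0 + h_0·σ_1 = 6(Δ_0 - g'(2)) = 96 and h_1·σ_1 + 2h_1·σ_2 = 6(g'(4) - Δ_1) = 39.
Solving: σ_0 = 309/4, σ_1 = -117/2, σ_2 = 195/4.
On [3, 4], g'(x) = b_1 + 2c_1·(x - 3) + 3d_1·(x - 3)² with b_1 = Δ_1 - h_1(2σ_1 + σ_2)/6 = 51/8, c_1 = σ_1/2 = -117/4, d_1 = (σ_2 - σ_1)/(6h_1) = 143/8. So g'(3) = 51/8.

6.3750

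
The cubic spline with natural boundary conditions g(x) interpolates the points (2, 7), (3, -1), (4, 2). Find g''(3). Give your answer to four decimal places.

Put M_i = g'' at the i-th knot. Here h = (1, 1) and Δ = (-8, 3), so the interior equations h_(i-1)·M_(i-1) + 2(h_(i-1)+h_i)·M_i + h_i·M_(i+1) = 6(Δ_i − Δ_(i-1)) read
  1·M_0 + 4·M_1 + 1·M_2 = 6(Δ_1 - Δ_0) = 66
Natural end conditions: M_0 = M_2 = 0.
Hence M_0 = 0, M_1 = 33/2, M_2 = 0.

16.5000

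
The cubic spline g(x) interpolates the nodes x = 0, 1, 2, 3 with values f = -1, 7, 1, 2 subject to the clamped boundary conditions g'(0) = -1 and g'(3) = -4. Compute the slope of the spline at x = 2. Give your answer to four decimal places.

-3.4000

Write M_i for g''(x_i). With h_i = 1, 1, 1 and divided differences Δ_i = 8, -6, 1, the continuity of g' gives the tridiagonal system
  1·M_0 + 4·M_1 + 1·M_2 = 6(Δ_1 - Δ_0) = -84
  1·M_1 + 4·M_2 + 1·M_3 = 6(Δ_2 - Δ_1) = 42
Clamped end conditions give two more equations: 2h_0·M_0 + h_0·M_1 = 6(Δ_0 - g'(0)) = 54 and h_2·M_2 + 2h_2·M_3 = 6(g'(3) - Δ_2) = -30.
Solving the tridiagonal system: M_0 = 234/5, M_1 = -198/5, M_2 = 138/5, M_3 = -144/5.
On [2, 3], g'(x) = b_2 + 2c_2·(x - 2) + 3d_2·(x - 2)² with b_2 = Δ_2 - h_2(2M_2 + M_3)/6 = -17/5, c_2 = M_2/2 = 69/5, d_2 = (M_3 - M_2)/(6h_2) = -47/5. So g'(2) = -17/5.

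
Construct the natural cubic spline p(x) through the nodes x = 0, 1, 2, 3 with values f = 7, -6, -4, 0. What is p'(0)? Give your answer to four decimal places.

-16.8667

With M_i denoting the second derivative at x_i, h_i = 1, 1, 1, and Δ_i = (y_(i+1) − y_i)/h_i = -13, 2, 4:
  1·M_0 + 4·M_1 + 1·M_2 = 6(Δ_1 - Δ_0) = 90
  1·M_1 + 4·M_2 + 1·M_3 = 6(Δ_2 - Δ_1) = 12
Natural end conditions: M_0 = M_3 = 0.
Forward elimination and back-substitution give M_0 = 0, M_1 = 116/5, M_2 = -14/5, M_3 = 0.
On [0, 1], p'(x) = b_0 + 2c_0·x + 3d_0·x² with b_0 = Δ_0 - h_0(2M_0 + M_1)/6 = -253/15, c_0 = M_0/2 = 0, d_0 = (M_1 - M_0)/(6h_0) = 58/15. So p'(0) = -253/15.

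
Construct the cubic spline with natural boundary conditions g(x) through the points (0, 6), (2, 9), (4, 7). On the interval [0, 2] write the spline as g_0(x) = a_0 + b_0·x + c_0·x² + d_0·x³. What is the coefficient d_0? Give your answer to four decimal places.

-0.1563

Let M_i = g''(x_i). Step sizes h_i = 2, 2; slopes of the chords Δ_i = (y_(i+1) - y_i)/h_i = 3/2, -1.
  2·M_0 + 8·M_1 + 2·M_2 = 6(Δ_1 - Δ_0) = -15
Natural end conditions: M_0 = M_2 = 0.
Hence M_0 = 0, M_1 = -15/8, M_2 = 0.
On [0, 2], with g_0(x) = a_0 + b_0·x + c_0·x² + d_0·x³: c_0 = M_0/2 = 0, d_0 = (M_1 - M_0)/(6h_0) = -5/32, b_0 = Δ_0 - h_0(2M_0 + M_1)/6 = 17/8.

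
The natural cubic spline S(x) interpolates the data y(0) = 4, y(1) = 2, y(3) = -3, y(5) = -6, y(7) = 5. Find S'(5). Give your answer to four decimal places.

Put σ_i = S'' at the i-th knot. Here h = (1, 2, 2, 2) and Δ = (-2, -5/2, -3/2, 11/2), so the interior equations h_(i-1)·σ_(i-1) + 2(h_(i-1)+h_i)·σ_i + h_i·σ_(i+1) = 6(Δ_i − Δ_(i-1)) read
  1·σ_0 + 6·σ_1 + 2·σ_2 = 6(Δ_1 - Δ_0) = -3
  2·σ_1 + 8·σ_2 + 2·σ_3 = 6(Δ_2 - Δ_1) = 6
  2·σ_2 + 8·σ_3 + 2·σ_4 = 6(Δ_3 - Δ_2) = 42
Natural end conditions: σ_0 = σ_4 = 0.
Solving the tridiagonal system: σ_0 = 0, σ_1 = -27/82, σ_2 = -21/41, σ_3 = 441/82, σ_4 = 0.
On [5, 7], S'(x) = b_3 + 2c_3·(x - 5) + 3d_3·(x - 5)² with b_3 = Δ_3 - h_3(2σ_3 + σ_4)/6 = 157/82, c_3 = σ_3/2 = 441/164, d_3 = (σ_4 - σ_3)/(6h_3) = -147/328. So S'(5) = 157/82.

1.9146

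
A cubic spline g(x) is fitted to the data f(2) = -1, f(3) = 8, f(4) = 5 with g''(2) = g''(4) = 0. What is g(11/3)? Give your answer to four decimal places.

6.8889

Let M_i = g''(x_i). Step sizes h_i = 1, 1; slopes of the chords Δ_i = (y_(i+1) - y_i)/h_i = 9, -3.
  1·M_0 + 4·M_1 + 1·M_2 = 6(Δ_1 - Δ_0) = -72
Natural end conditions: M_0 = M_2 = 0.
Hence M_0 = 0, M_1 = -18, M_2 = 0.
On [3, 4], g(x) = 8 + 3·(x - 3) - 9·(x - 3)² + 3·(x - 3)³.
With (x - 3) = 2/3: g(11/3) = 62/9.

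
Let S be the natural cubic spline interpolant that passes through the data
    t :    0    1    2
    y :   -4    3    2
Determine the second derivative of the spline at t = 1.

Write m_i for S''(x_i). With h_i = 1, 1 and divided differences Δ_i = 7, -1, the continuity of S' gives the tridiagonal system
  1·m_0 + 4·m_1 + 1·m_2 = 6(Δ_1 - Δ_0) = -48
Natural end conditions: m_0 = m_2 = 0.
Forward elimination and back-substitution give m_0 = 0, m_1 = -12, m_2 = 0.

-12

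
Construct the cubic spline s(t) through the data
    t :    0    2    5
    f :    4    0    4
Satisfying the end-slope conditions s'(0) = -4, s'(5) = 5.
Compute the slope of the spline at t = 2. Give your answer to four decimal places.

-0.8000

Put m_i = s'' at the i-th knot. Here h = (2, 3) and Δ = (-2, 4/3), so the interior equations h_(i-1)·m_(i-1) + 2(h_(i-1)+h_i)·m_i + h_i·m_(i+1) = 6(Δ_i − Δ_(i-1)) read
  2·m_0 + 10·m_1 + 3·m_2 = 6(Δ_1 - Δ_0) = 20
Clamped end conditions give two more equations: 2h_0·m_0 + h_0·m_1 = 6(Δ_0 - s'(0)) = 12 and h_1·m_1 + 2h_1·m_2 = 6(s'(5) - Δ_1) = 22.
Solving: m_0 = 14/5, m_1 = 2/5, m_2 = 52/15.
On [2, 5], s'(t) = b_1 + 2c_1·(t - 2) + 3d_1·(t - 2)² with b_1 = Δ_1 - h_1(2m_1 + m_2)/6 = -4/5, c_1 = m_1/2 = 1/5, d_1 = (m_2 - m_1)/(6h_1) = 23/135. So s'(2) = -4/5.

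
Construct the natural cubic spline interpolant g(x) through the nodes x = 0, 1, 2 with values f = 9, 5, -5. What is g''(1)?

Put m_i = g'' at the i-th knot. Here h = (1, 1) and Δ = (-4, -10), so the interior equations h_(i-1)·m_(i-1) + 2(h_(i-1)+h_i)·m_i + h_i·m_(i+1) = 6(Δ_i − Δ_(i-1)) read
  1·m_0 + 4·m_1 + 1·m_2 = 6(Δ_1 - Δ_0) = -36
Natural end conditions: m_0 = m_2 = 0.
Hence m_0 = 0, m_1 = -9, m_2 = 0.

-9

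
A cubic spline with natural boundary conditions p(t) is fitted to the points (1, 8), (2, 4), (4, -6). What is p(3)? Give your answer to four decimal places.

With σ_i denoting the second derivative at x_i, h_i = 1, 2, and Δ_i = (y_(i+1) − y_i)/h_i = -4, -5:
  1·σ_0 + 6·σ_1 + 2·σ_2 = 6(Δ_1 - Δ_0) = -6
Natural end conditions: σ_0 = σ_2 = 0.
Hence σ_0 = 0, σ_1 = -1, σ_2 = 0.
On [2, 4], p(t) = 4 - 13/3·(t - 2) - 1/2·(t - 2)² + 1/12·(t - 2)³.
With (t - 2) = 1: p(3) = -3/4.

-0.7500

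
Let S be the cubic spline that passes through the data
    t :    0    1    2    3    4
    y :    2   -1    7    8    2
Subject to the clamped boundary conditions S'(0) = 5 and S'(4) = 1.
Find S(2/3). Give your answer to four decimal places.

0.0794

With M_i denoting the second derivative at x_i, h_i = 1, 1, 1, 1, and Δ_i = (y_(i+1) − y_i)/h_i = -3, 8, 1, -6:
  1·M_0 + 4·M_1 + 1·M_2 = 6(Δ_1 - Δ_0) = 66
  1·M_1 + 4·M_2 + 1·M_3 = 6(Δ_2 - Δ_1) = -42
  1·M_2 + 4·M_3 + 1·M_4 = 6(Δ_3 - Δ_2) = -42
Clamped end conditions give two more equations: 2h_0·M_0 + h_0·M_1 = 6(Δ_0 - S'(0)) = -48 and h_3·M_3 + 2h_3·M_4 = 6(S'(4) - Δ_3) = 42.
Solving the tridiagonal system: M_0 = -545/14, M_1 = 209/7, M_2 = -29/2, M_3 = -97/7, M_4 = 391/14.
On [0, 1], S(t) = 2 + 5·t - 545/28·t² + 321/28·t³.
With t = 2/3: S(2/3) = 5/63.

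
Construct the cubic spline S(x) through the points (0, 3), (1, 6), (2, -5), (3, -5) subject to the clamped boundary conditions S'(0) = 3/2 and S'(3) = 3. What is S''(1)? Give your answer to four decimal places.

Put σ_i = S'' at the i-th knot. Here h = (1, 1, 1) and Δ = (3, -11, 0), so the interior equations h_(i-1)·σ_(i-1) + 2(h_(i-1)+h_i)·σ_i + h_i·σ_(i+1) = 6(Δ_i − Δ_(i-1)) read
  1·σ_0 + 4·σ_1 + 1·σ_2 = 6(Δ_1 - Δ_0) = -84
  1·σ_1 + 4·σ_2 + 1·σ_3 = 6(Δ_2 - Δ_1) = 66
Clamped end conditions give two more equations: 2h_0·σ_0 + h_0·σ_1 = 6(Δ_0 - S'(0)) = 9 and h_2·σ_2 + 2h_2·σ_3 = 6(S'(3) - Δ_2) = 18.
Solving the tridiagonal system: σ_0 = 104/5, σ_1 = -163/5, σ_2 = 128/5, σ_3 = -19/5.

-32.6000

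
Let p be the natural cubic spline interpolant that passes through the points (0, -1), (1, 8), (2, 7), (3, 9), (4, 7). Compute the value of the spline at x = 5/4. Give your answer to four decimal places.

With M_i denoting the second derivative at x_i, h_i = 1, 1, 1, 1, and Δ_i = (y_(i+1) − y_i)/h_i = 9, -1, 2, -2:
  1·M_0 + 4·M_1 + 1·M_2 = 6(Δ_1 - Δ_0) = -60
  1·M_1 + 4·M_2 + 1·M_3 = 6(Δ_2 - Δ_1) = 18
  1·M_2 + 4·M_3 + 1·M_4 = 6(Δ_3 - Δ_2) = -24
Natural end conditions: M_0 = M_4 = 0.
Solving: M_0 = 0, M_1 = -249/14, M_2 = 78/7, M_3 = -123/14, M_4 = 0.
On [1, 2], p(x) = 8 + 43/14·(x - 1) - 249/28·(x - 1)² + 135/28·(x - 1)³.
With (x - 1) = 1/4: p(5/4) = 14851/1792.

8.2874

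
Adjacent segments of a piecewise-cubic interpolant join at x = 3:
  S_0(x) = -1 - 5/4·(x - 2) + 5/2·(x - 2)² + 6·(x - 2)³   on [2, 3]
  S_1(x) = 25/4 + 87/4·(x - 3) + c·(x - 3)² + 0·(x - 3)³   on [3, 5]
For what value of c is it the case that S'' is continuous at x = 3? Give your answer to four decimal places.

S_0''(x) = 5 + 36·(x - 2), so S_0''(3) = 41. On the right, S_1''(3) = 2c, so c = 41/2.

20.5000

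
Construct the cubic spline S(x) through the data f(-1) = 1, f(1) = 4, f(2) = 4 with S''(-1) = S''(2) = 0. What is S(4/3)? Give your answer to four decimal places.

Put M_i = S'' at the i-th knot. Here h = (2, 1) and Δ = (3/2, 0), so the interior equations h_(i-1)·M_(i-1) + 2(h_(i-1)+h_i)·M_i + h_i·M_(i+1) = 6(Δ_i − Δ_(i-1)) read
  2·M_0 + 6·M_1 + 1·M_2 = 6(Δ_1 - Δ_0) = -9
Natural end conditions: M_0 = M_2 = 0.
Solving: M_0 = 0, M_1 = -3/2, M_2 = 0.
On [1, 2], S(x) = 4 + 1/2·(x - 1) - 3/4·(x - 1)² + 1/4·(x - 1)³.
With (x - 1) = 1/3: S(4/3) = 221/54.

4.0926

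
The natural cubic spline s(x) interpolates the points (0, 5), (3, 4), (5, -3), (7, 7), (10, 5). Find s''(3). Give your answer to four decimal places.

-3.6111

With M_i denoting the second derivative at x_i, h_i = 3, 2, 2, 3, and Δ_i = (y_(i+1) − y_i)/h_i = -1/3, -7/2, 5, -2/3:
  3·M_0 + 10·M_1 + 2·M_2 = 6(Δ_1 - Δ_0) = -19
  2·M_1 + 8·M_2 + 2·M_3 = 6(Δ_2 - Δ_1) = 51
  2·M_2 + 10·M_3 + 3·M_4 = 6(Δ_3 - Δ_2) = -34
Natural end conditions: M_0 = M_4 = 0.
Solving the tridiagonal system: M_0 = 0, M_1 = -65/18, M_2 = 77/9, M_3 = -46/9, M_4 = 0.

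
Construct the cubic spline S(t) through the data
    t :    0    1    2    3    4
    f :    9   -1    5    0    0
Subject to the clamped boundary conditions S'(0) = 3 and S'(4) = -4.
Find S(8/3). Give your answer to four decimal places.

2.0053

Let M_i = S''(x_i). Step sizes h_i = 1, 1, 1, 1; slopes of the chords Δ_i = (y_(i+1) - y_i)/h_i = -10, 6, -5, 0.
  1·M_0 + 4·M_1 + 1·M_2 = 6(Δ_1 - Δ_0) = 96
  1·M_1 + 4·M_2 + 1·M_3 = 6(Δ_2 - Δ_1) = -66
  1·M_2 + 4·M_3 + 1·M_4 = 6(Δ_3 - Δ_2) = 30
Clamped end conditions give two more equations: 2h_0·M_0 + h_0·M_1 = 6(Δ_0 - S'(0)) = -78 and h_3·M_3 + 2h_3·M_4 = 6(S'(4) - Δ_3) = -24.
Solving: M_0 = -442/7, M_1 = 338/7, M_2 = -34, M_3 = 152/7, M_4 = -160/7.
On [2, 3], S(t) = 5 + 19/7·(t - 2) - 17·(t - 2)² + 65/7·(t - 2)³.
With (t - 2) = 2/3: S(8/3) = 379/189.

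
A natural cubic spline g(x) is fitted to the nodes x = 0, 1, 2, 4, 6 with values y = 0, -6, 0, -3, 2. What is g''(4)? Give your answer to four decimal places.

6.2857

Put σ_i = g'' at the i-th knot. Here h = (1, 1, 2, 2) and Δ = (-6, 6, -3/2, 5/2), so the interior equations h_(i-1)·σ_(i-1) + 2(h_(i-1)+h_i)·σ_i + h_i·σ_(i+1) = 6(Δ_i − Δ_(i-1)) read
  1·σ_0 + 4·σ_1 + 1·σ_2 = 6(Δ_1 - Δ_0) = 72
  1·σ_1 + 6·σ_2 + 2·σ_3 = 6(Δ_2 - Δ_1) = -45
  2·σ_2 + 8·σ_3 + 2·σ_4 = 6(Δ_3 - Δ_2) = 24
Natural end conditions: σ_0 = σ_4 = 0.
Hence σ_0 = 0, σ_1 = 149/7, σ_2 = -92/7, σ_3 = 44/7, σ_4 = 0.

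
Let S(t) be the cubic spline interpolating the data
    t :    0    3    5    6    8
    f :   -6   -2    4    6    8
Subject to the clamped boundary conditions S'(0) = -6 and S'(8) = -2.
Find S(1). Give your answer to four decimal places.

-8.5332

With m_i denoting the second derivative at x_i, h_i = 3, 2, 1, 2, and Δ_i = (y_(i+1) − y_i)/h_i = 4/3, 3, 2, 1:
  3·m_0 + 10·m_1 + 2·m_2 = 6(Δ_1 - Δ_0) = 10
  2·m_1 + 6·m_2 + 1·m_3 = 6(Δ_2 - Δ_1) = -6
  1·m_2 + 6·m_3 + 2·m_4 = 6(Δ_3 - Δ_2) = -6
Clamped end conditions give two more equations: 2h_0·m_0 + h_0·m_1 = 6(Δ_0 - S'(0)) = 44 and h_3·m_3 + 2h_3·m_4 = 6(S'(8) - Δ_3) = -18.
Hence m_0 = 3604/453, m_1 = -188/151, m_2 = -107/151, m_3 = 112/151, m_4 = -1471/302.
On [0, 3], S(t) = -6 - 6·t + 1802/453·t² - 2084/4077·t³.
With t = 1: S(1) = -34790/4077.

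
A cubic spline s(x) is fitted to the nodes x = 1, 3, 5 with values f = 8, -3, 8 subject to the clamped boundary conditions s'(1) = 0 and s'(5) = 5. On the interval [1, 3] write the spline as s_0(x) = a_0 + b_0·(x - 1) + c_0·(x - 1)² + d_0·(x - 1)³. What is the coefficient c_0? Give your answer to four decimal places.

With m_i denoting the second derivative at x_i, h_i = 2, 2, and Δ_i = (y_(i+1) − y_i)/h_i = -11/2, 11/2:
  2·m_0 + 8·m_1 + 2·m_2 = 6(Δ_1 - Δ_0) = 66
Clamped end conditions give two more equations: 2h_0·m_0 + h_0·m_1 = 6(Δ_0 - s'(1)) = -33 and h_1·m_1 + 2h_1·m_2 = 6(s'(5) - Δ_1) = -3.
Solving the tridiagonal system: m_0 = -61/4, m_1 = 14, m_2 = -31/4.
On [1, 3], with s_0(x) = a_0 + b_0·(x - 1) + c_0·(x - 1)² + d_0·(x - 1)³: c_0 = m_0/2 = -61/8, d_0 = (m_1 - m_0)/(6h_0) = 39/16, b_0 = Δ_0 - h_0(2m_0 + m_1)/6 = 0.

-7.6250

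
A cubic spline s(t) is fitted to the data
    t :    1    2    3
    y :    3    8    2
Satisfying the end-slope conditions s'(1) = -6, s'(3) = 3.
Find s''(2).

Put M_i = s'' at the i-th knot. Here h = (1, 1) and Δ = (5, -6), so the interior equations h_(i-1)·M_(i-1) + 2(h_(i-1)+h_i)·M_i + h_i·M_(i+1) = 6(Δ_i − Δ_(i-1)) read
  1·M_0 + 4·M_1 + 1·M_2 = 6(Δ_1 - Δ_0) = -66
Clamped end conditions give two more equations: 2h_0·M_0 + h_0·M_1 = 6(Δ_0 - s'(1)) = 66 and h_1·M_1 + 2h_1·M_2 = 6(s'(3) - Δ_1) = 54.
Solving: M_0 = 54, M_1 = -42, M_2 = 48.

-42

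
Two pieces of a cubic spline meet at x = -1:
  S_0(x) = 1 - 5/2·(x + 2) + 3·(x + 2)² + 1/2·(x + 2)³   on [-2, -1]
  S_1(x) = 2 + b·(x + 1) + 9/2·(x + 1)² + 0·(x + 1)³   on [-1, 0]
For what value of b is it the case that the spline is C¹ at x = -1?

S_0'(x) = -5/2 + 6·(x + 2) + 3/2·(x + 2)², so S_0'(-1) = 5. On the right, S_1'(-1) = b, so b = 5.

5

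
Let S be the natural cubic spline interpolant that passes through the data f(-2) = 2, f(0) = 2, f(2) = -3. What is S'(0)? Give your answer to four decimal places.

-1.2500

Put σ_i = S'' at the i-th knot. Here h = (2, 2) and Δ = (0, -5/2), so the interior equations h_(i-1)·σ_(i-1) + 2(h_(i-1)+h_i)·σ_i + h_i·σ_(i+1) = 6(Δ_i − Δ_(i-1)) read
  2·σ_0 + 8·σ_1 + 2·σ_2 = 6(Δ_1 - Δ_0) = -15
Natural end conditions: σ_0 = σ_2 = 0.
Solving the tridiagonal system: σ_0 = 0, σ_1 = -15/8, σ_2 = 0.
On [0, 2], S'(x) = b_1 + 2c_1·x + 3d_1·x² with b_1 = Δ_1 - h_1(2σ_1 + σ_2)/6 = -5/4, c_1 = σ_1/2 = -15/16, d_1 = (σ_2 - σ_1)/(6h_1) = 5/32. So S'(0) = -5/4.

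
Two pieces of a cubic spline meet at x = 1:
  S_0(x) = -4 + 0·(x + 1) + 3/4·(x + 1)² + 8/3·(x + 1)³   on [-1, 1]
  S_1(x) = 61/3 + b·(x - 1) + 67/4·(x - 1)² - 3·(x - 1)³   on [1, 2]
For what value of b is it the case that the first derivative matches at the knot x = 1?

35

S_0'(x) = 0 + 3/2·(x + 1) + 8·(x + 1)², so S_0'(1) = 35. On the right, S_1'(1) = b, so b = 35.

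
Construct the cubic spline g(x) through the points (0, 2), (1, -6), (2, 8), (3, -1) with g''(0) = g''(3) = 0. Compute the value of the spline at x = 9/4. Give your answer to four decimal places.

8.2438

Write M_i for g''(x_i). With h_i = 1, 1, 1 and divided differences Δ_i = -8, 14, -9, the continuity of g' gives the tridiagonal system
  1·M_0 + 4·M_1 + 1·M_2 = 6(Δ_1 - Δ_0) = 132
  1·M_1 + 4·M_2 + 1·M_3 = 6(Δ_2 - Δ_1) = -138
Natural end conditions: M_0 = M_3 = 0.
Hence M_0 = 0, M_1 = 222/5, M_2 = -228/5, M_3 = 0.
On [2, 3], g(x) = 8 + 31/5·(x - 2) - 114/5·(x - 2)² + 38/5·(x - 2)³.
With (x - 2) = 1/4: g(9/4) = 1319/160.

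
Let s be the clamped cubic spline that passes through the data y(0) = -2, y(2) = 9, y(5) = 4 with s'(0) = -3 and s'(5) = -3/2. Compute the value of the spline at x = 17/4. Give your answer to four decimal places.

Let σ_i = s''(x_i). Step sizes h_i = 2, 3; slopes of the chords Δ_i = (y_(i+1) - y_i)/h_i = 11/2, -5/3.
  2·σ_0 + 10·σ_1 + 3·σ_2 = 6(Δ_1 - Δ_0) = -43
Clamped end conditions give two more equations: 2h_0·σ_0 + h_0·σ_1 = 6(Δ_0 - s'(0)) = 51 and h_1·σ_1 + 2h_1·σ_2 = 6(s'(5) - Δ_1) = 1.
Hence σ_0 = 347/20, σ_1 = -46/5, σ_2 = 143/30.
On [2, 5], s(x) = 9 + 103/20·(x - 2) - 23/5·(x - 2)² + 419/540·(x - 2)³.
With (x - 2) = 9/4: s(17/4) = 7857/1280.

6.1383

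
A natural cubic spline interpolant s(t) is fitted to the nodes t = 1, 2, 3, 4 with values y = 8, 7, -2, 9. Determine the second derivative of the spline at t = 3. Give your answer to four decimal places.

Write m_i for s''(x_i). With h_i = 1, 1, 1 and divided differences Δ_i = -1, -9, 11, the continuity of s' gives the tridiagonal system
  1·m_0 + 4·m_1 + 1·m_2 = 6(Δ_1 - Δ_0) = -48
  1·m_1 + 4·m_2 + 1·m_3 = 6(Δ_2 - Δ_1) = 120
Natural end conditions: m_0 = m_3 = 0.
Forward elimination and back-substitution give m_0 = 0, m_1 = -104/5, m_2 = 176/5, m_3 = 0.

35.2000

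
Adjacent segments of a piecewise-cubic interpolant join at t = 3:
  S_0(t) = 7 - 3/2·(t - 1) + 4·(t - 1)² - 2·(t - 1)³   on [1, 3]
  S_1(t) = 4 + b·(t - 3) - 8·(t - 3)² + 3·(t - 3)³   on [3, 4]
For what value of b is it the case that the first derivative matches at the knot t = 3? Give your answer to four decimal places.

S_0'(t) = -3/2 + 8·(t - 1) - 6·(t - 1)², so S_0'(3) = -19/2. On the right, S_1'(3) = b, so b = -19/2.

-9.5000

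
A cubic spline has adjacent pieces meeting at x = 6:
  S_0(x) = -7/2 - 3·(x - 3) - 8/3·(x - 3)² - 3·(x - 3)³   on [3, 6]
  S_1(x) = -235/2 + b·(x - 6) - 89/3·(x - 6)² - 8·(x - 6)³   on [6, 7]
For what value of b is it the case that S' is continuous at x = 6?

-100

S_0'(x) = -3 - 16/3·(x - 3) - 9·(x - 3)², so S_0'(6) = -100. On the right, S_1'(6) = b, so b = -100.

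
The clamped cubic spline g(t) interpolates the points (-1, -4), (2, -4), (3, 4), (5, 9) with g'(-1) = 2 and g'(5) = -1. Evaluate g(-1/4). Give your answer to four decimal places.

Put m_i = g'' at the i-th knot. Here h = (3, 1, 2) and Δ = (0, 8, 5/2), so the interior equations h_(i-1)·m_(i-1) + 2(h_(i-1)+h_i)·m_i + h_i·m_(i+1) = 6(Δ_i − Δ_(i-1)) read
  3·m_0 + 8·m_1 + 1·m_2 = 6(Δ_1 - Δ_0) = 48
  1·m_1 + 6·m_2 + 2·m_3 = 6(Δ_2 - Δ_1) = -33
Clamped end conditions give two more equations: 2h_0·m_0 + h_0·m_1 = 6(Δ_0 - g'(-1)) = -12 and h_2·m_2 + 2h_2·m_3 = 6(g'(5) - Δ_2) = -21.
Hence m_0 = -93/14, m_1 = 65/7, m_2 = -89/14, m_3 = -29/14.
On [-1, 2], g(t) = -4 + 2·(t + 1) - 93/28·(t + 1)² + 223/252·(t + 1)³.
With (t + 1) = 3/4: g(-1/4) = -7159/1792.

-3.9950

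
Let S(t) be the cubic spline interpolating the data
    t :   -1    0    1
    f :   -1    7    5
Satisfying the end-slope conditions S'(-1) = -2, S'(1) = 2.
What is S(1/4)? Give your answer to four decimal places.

7.2266

With M_i denoting the second derivative at x_i, h_i = 1, 1, and Δ_i = (y_(i+1) − y_i)/h_i = 8, -2:
  1·M_0 + 4·M_1 + 1·M_2 = 6(Δ_1 - Δ_0) = -60
Clamped end conditions give two more equations: 2h_0·M_0 + h_0·M_1 = 6(Δ_0 - S'(-1)) = 60 and h_1·M_1 + 2h_1·M_2 = 6(S'(1) - Δ_1) = 24.
Hence M_0 = 47, M_1 = -34, M_2 = 29.
On [0, 1], S(t) = 7 + 9/2·t - 17·t² + 21/2·t³.
With t = 1/4: S(1/4) = 925/128.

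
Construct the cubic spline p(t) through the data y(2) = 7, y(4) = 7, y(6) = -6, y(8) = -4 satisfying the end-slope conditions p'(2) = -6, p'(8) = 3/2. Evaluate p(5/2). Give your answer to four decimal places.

Write m_i for p''(x_i). With h_i = 2, 2, 2 and divided differences Δ_i = 0, -13/2, 1, the continuity of p' gives the tridiagonal system
  2·m_0 + 8·m_1 + 2·m_2 = 6(Δ_1 - Δ_0) = -39
  2·m_1 + 8·m_2 + 2·m_3 = 6(Δ_2 - Δ_1) = 45
Clamped end conditions give two more equations: 2h_0·m_0 + h_0·m_1 = 6(Δ_0 - p'(2)) = 36 and h_2·m_2 + 2h_2·m_3 = 6(p'(8) - Δ_2) = 3.
Forward elimination and back-substitution give m_0 = 72/5, m_1 = -54/5, m_2 = 93/10, m_3 = -39/10.
On [2, 4], p(t) = 7 - 6·(t - 2) + 36/5·(t - 2)² - 21/10·(t - 2)³.
With (t - 2) = 1/2: p(5/2) = 443/80.

5.5375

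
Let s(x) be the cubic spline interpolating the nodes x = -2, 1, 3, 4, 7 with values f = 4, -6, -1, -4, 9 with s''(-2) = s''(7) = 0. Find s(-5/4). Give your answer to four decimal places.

-0.3148

Write M_i for s''(x_i). With h_i = 3, 2, 1, 3 and divided differences Δ_i = -10/3, 5/2, -3, 13/3, the continuity of s' gives the tridiagonal system
  3·M_0 + 10·M_1 + 2·M_2 = 6(Δ_1 - Δ_0) = 35
  2·M_1 + 6·M_2 + 1·M_3 = 6(Δ_2 - Δ_1) = -33
  1·M_2 + 8·M_3 + 3·M_4 = 6(Δ_3 - Δ_2) = 44
Natural end conditions: M_0 = M_4 = 0.
Solving: M_0 = 0, M_1 = 2261/438, M_2 = -1820/219, M_3 = 1432/219, M_4 = 0.
On [-2, 1], s(x) = 4 - 1727/292·(x + 2) + 0·(x + 2)² + 2261/7884·(x + 2)³.
With (x + 2) = 3/4: s(-5/4) = -5883/18688.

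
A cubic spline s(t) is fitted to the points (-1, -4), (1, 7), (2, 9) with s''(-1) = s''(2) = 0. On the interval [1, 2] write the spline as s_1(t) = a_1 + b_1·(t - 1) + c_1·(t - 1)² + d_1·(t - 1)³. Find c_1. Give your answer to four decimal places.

-1.7500

Put m_i = s'' at the i-th knot. Here h = (2, 1) and Δ = (11/2, 2), so the interior equations h_(i-1)·m_(i-1) + 2(h_(i-1)+h_i)·m_i + h_i·m_(i+1) = 6(Δ_i − Δ_(i-1)) read
  2·m_0 + 6·m_1 + 1·m_2 = 6(Δ_1 - Δ_0) = -21
Natural end conditions: m_0 = m_2 = 0.
Solving the tridiagonal system: m_0 = 0, m_1 = -7/2, m_2 = 0.
On [1, 2], with s_1(t) = a_1 + b_1·(t - 1) + c_1·(t - 1)² + d_1·(t - 1)³: c_1 = m_1/2 = -7/4, d_1 = (m_2 - m_1)/(6h_1) = 7/12, b_1 = Δ_1 - h_1(2m_1 + m_2)/6 = 19/6.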